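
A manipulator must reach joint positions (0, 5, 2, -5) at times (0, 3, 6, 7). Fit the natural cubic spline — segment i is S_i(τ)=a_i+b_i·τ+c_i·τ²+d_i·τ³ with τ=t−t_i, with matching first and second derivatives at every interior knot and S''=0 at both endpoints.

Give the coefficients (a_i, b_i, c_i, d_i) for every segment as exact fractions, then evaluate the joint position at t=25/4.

Δ: Δ0=5/3, Δ1=-1, Δ2=-7
row 1: diag=12, rhs=-16; c'=1/4, d'=-4/3
row 2: denom=8−3·1/4=29/4; d'=(-36−3·-4/3)/(29/4)=-128/29
back: M2=-128/29
back: M1=-4/3−1/4·-128/29=-20/87
M: M0=0, M1=-20/87, M2=-128/29, M3=0
seg 0: a=0, c=M0/2=0, d=(M1−M0)/(6·3)=-10/783, b=Δ0−h0·(2M0+M1)/6=155/87
seg 1: a=5, c=M1/2=-10/87, d=(M2−M1)/(6·3)=-182/783, b=Δ1−h1·(2M1+M2)/6=125/87
seg 2: a=2, c=M2/2=-64/29, d=(M3−M2)/(6·1)=64/87, b=Δ2−h2·(2M2+M3)/6=-481/87
t_q=25/4 → seg 2, τ=1/4; S=2+-481/87·τ+-64/29·τ²+64/87·τ³=57/116

  seg 0: a=0 b=155/87 c=0 d=-10/783
  seg 1: a=5 b=125/87 c=-10/87 d=-182/783
  seg 2: a=2 b=-481/87 c=-64/29 d=64/87
S(25/4) = 57/116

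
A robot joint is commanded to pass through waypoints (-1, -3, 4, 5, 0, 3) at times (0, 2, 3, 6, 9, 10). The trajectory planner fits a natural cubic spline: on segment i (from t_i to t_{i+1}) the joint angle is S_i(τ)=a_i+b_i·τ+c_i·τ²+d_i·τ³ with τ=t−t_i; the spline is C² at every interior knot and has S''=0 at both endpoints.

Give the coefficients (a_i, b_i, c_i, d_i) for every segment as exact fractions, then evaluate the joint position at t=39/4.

Δ: Δ0=-1, Δ1=7, Δ2=1/3, Δ3=-5/3, Δ4=3
row 1: diag=6, rhs=48; c'=1/6, d'=8
row 2: denom=8−1·1/6=47/6; d'=(-40−1·8)/(47/6)=-288/47
row 3: denom=12−3·18/47=510/47; d'=(-12−3·-288/47)/(510/47)=10/17
row 4: denom=8−3·47/170=1219/170; d'=(28−3·10/17)/(1219/170)=4460/1219
back: M4=4460/1219
back: M3=10/17−47/170·4460/1219=-516/1219
back: M2=-288/47−18/47·-516/1219=-7272/1219
back: M1=8−1/6·-7272/1219=10964/1219
M: M0=0, M1=10964/1219, M2=-7272/1219, M3=-516/1219, M4=4460/1219, M5=0
seg 0: a=-1, c=M0/2=0, d=(M1−M0)/(6·2)=2741/3657, b=Δ0−h0·(2M0+M1)/6=-14621/3657
seg 1: a=-3, c=M1/2=5482/1219, d=(M2−M1)/(6·1)=-9118/3657, b=Δ1−h1·(2M1+M2)/6=18271/3657
seg 2: a=4, c=M2/2=-3636/1219, d=(M3−M2)/(6·3)=1126/3657, b=Δ2−h2·(2M2+M3)/6=23809/3657
seg 3: a=5, c=M3/2=-258/1219, d=(M4−M3)/(6·3)=2488/10971, b=Δ3−h3·(2M3+M4)/6=-11237/3657
seg 4: a=0, c=M4/2=2230/1219, d=(M5−M4)/(6·1)=-2230/3657, b=Δ4−h4·(2M4+M5)/6=6511/3657
t_q=39/4 → seg 4, τ=3/4; S=0+6511/3657·τ+2230/1219·τ²+-2230/3657·τ³=82193/39008

  seg 0: a=-1 b=-14621/3657 c=0 d=2741/3657
  seg 1: a=-3 b=18271/3657 c=5482/1219 d=-9118/3657
  seg 2: a=4 b=23809/3657 c=-3636/1219 d=1126/3657
  seg 3: a=5 b=-11237/3657 c=-258/1219 d=2488/10971
  seg 4: a=0 b=6511/3657 c=2230/1219 d=-2230/3657
S(39/4) = 82193/39008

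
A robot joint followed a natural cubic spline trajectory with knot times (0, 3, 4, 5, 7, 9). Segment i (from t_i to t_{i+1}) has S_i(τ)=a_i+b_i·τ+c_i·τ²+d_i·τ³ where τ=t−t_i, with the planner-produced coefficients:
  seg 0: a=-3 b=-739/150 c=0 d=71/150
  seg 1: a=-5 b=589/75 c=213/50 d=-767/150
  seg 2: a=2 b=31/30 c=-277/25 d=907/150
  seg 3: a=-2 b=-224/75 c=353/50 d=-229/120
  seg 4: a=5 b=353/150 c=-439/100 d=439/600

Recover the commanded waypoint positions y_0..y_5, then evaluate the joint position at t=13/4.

y_0 = S_0(0) = a_0 = -3
y_1 = S_1(0) = a_1 = -5
y_2 = S_2(0) = a_2 = 2
y_3 = S_3(0) = a_3 = -2
y_4 = S_4(0) = a_4 = 5
y_5 = S_4(2) = -2
t_q=13/4 is in segment 1 (τ=1/4); S_1(τ)=-9121/3200

y_0=-3 y_1=-5 y_2=2 y_3=-2 y_4=5 y_5=-2
S(13/4) = -9121/3200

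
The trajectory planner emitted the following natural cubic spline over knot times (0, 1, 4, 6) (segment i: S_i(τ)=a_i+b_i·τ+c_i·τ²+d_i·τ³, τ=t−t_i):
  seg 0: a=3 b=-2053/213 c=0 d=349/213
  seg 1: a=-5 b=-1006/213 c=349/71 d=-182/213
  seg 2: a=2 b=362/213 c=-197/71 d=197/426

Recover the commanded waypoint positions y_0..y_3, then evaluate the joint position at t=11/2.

y_0 = S_0(0) = a_0 = 3
y_1 = S_1(0) = a_1 = -5
y_2 = S_2(0) = a_2 = 2
y_3 = S_2(2) = -2
t_q=11/2 is in segment 2 (τ=3/2); S_2(τ)=-151/1136

y_0=3 y_1=-5 y_2=2 y_3=-2
S(11/2) = -151/1136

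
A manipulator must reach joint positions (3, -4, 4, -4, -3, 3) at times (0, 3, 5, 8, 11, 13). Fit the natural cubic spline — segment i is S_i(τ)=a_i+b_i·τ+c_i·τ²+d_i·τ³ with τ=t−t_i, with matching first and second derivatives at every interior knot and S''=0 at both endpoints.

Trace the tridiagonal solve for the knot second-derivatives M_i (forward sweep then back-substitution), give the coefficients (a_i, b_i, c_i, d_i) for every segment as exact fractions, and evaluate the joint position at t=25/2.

  seg 0: a=3 b=-1305/271 c=0 d=2018/7317
  seg 1: a=-4 b=713/271 c=2018/813 d=-2923/3252
  seg 2: a=4 b=1442/813 c=-4733/1626 d=6979/14634
  seg 3: a=-4 b=-4577/1626 c=1123/813 d=-1619/14634
  seg 4: a=-3 b=2021/813 c=209/542 d=-209/3252
S(25/2) = 11963/8672

Δ: Δ0=-7/3, Δ1=4, Δ2=-8/3, Δ3=1/3, Δ4=3
row 1: diag=10, rhs=38; c'=1/5, d'=19/5
row 2: denom=10−2·1/5=48/5; d'=(-40−2·19/5)/(48/5)=-119/24
row 3: denom=12−3·5/16=177/16; d'=(18−3·-119/24)/(177/16)=526/177
row 4: denom=10−3·16/59=542/59; d'=(16−3·526/177)/(542/59)=209/271
back: M4=209/271
back: M3=526/177−16/59·209/271=2246/813
back: M2=-119/24−5/16·2246/813=-4733/813
back: M1=19/5−1/5·-4733/813=4036/813
M: M0=0, M1=4036/813, M2=-4733/813, M3=2246/813, M4=209/271, M5=0
seg 0: a=3, c=M0/2=0, d=(M1−M0)/(6·3)=2018/7317, b=Δ0−h0·(2M0+M1)/6=-1305/271
seg 1: a=-4, c=M1/2=2018/813, d=(M2−M1)/(6·2)=-2923/3252, b=Δ1−h1·(2M1+M2)/6=713/271
seg 2: a=4, c=M2/2=-4733/1626, d=(M3−M2)/(6·3)=6979/14634, b=Δ2−h2·(2M2+M3)/6=1442/813
seg 3: a=-4, c=M3/2=1123/813, d=(M4−M3)/(6·3)=-1619/14634, b=Δ3−h3·(2M3+M4)/6=-4577/1626
seg 4: a=-3, c=M4/2=209/542, d=(M5−M4)/(6·2)=-209/3252, b=Δ4−h4·(2M4+M5)/6=2021/813
t_q=25/2 → seg 4, τ=3/2; S=-3+2021/813·τ+209/542·τ²+-209/3252·τ³=11963/8672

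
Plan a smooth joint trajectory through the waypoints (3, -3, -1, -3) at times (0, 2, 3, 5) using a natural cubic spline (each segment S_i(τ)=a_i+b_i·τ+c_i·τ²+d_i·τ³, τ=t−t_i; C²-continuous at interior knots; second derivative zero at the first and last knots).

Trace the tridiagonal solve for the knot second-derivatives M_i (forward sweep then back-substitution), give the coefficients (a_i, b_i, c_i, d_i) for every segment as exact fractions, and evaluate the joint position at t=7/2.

  seg 0: a=3 b=-171/35 c=0 d=33/70
  seg 1: a=-3 b=27/35 c=99/35 d=-8/5
  seg 2: a=-1 b=57/35 c=-69/35 d=23/70
S(7/2) = -51/80

Δ: Δ0=-3, Δ1=2, Δ2=-1
row 1: diag=6, rhs=30; c'=1/6, d'=5
row 2: denom=6−1·1/6=35/6; d'=(-18−1·5)/(35/6)=-138/35
back: M2=-138/35
back: M1=5−1/6·-138/35=198/35
M: M0=0, M1=198/35, M2=-138/35, M3=0
seg 0: a=3, c=M0/2=0, d=(M1−M0)/(6·2)=33/70, b=Δ0−h0·(2M0+M1)/6=-171/35
seg 1: a=-3, c=M1/2=99/35, d=(M2−M1)/(6·1)=-8/5, b=Δ1−h1·(2M1+M2)/6=27/35
seg 2: a=-1, c=M2/2=-69/35, d=(M3−M2)/(6·2)=23/70, b=Δ2−h2·(2M2+M3)/6=57/35
t_q=7/2 → seg 2, τ=1/2; S=-1+57/35·τ+-69/35·τ²+23/70·τ³=-51/80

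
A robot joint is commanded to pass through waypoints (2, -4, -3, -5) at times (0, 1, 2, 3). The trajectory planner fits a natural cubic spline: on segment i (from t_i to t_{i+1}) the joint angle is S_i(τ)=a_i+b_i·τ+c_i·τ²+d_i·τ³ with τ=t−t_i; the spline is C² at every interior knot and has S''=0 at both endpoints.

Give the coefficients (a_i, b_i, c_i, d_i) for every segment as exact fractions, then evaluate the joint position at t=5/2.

  seg 0: a=2 b=-121/15 c=0 d=31/15
  seg 1: a=-4 b=-28/15 c=31/5 d=-10/3
  seg 2: a=-3 b=8/15 c=-19/5 d=19/15
S(5/2) = -141/40

Δ: Δ0=-6, Δ1=1, Δ2=-2
row 1: diag=4, rhs=42; c'=1/4, d'=21/2
row 2: denom=4−1·1/4=15/4; d'=(-18−1·21/2)/(15/4)=-38/5
back: M2=-38/5
back: M1=21/2−1/4·-38/5=62/5
M: M0=0, M1=62/5, M2=-38/5, M3=0
seg 0: a=2, c=M0/2=0, d=(M1−M0)/(6·1)=31/15, b=Δ0−h0·(2M0+M1)/6=-121/15
seg 1: a=-4, c=M1/2=31/5, d=(M2−M1)/(6·1)=-10/3, b=Δ1−h1·(2M1+M2)/6=-28/15
seg 2: a=-3, c=M2/2=-19/5, d=(M3−M2)/(6·1)=19/15, b=Δ2−h2·(2M2+M3)/6=8/15
t_q=5/2 → seg 2, τ=1/2; S=-3+8/15·τ+-19/5·τ²+19/15·τ³=-141/40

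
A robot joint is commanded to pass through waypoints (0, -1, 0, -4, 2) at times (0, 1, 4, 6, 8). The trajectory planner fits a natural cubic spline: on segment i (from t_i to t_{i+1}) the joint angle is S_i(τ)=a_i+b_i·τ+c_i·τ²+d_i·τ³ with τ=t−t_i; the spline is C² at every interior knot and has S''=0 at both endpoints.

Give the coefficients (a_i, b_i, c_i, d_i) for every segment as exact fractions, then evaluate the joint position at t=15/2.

  seg 0: a=0 b=-1085/804 c=0 d=281/804
  seg 1: a=-1 b=-121/402 c=281/268 d=-673/2412
  seg 2: a=0 b=-1241/804 c=-98/67 d=1985/3216
  seg 3: a=-4 b=5/402 c=1201/536 d=-1201/3216
S(15/2) = -1717/8576

Δ: Δ0=-1, Δ1=1/3, Δ2=-2, Δ3=3
row 1: diag=8, rhs=8; c'=3/8, d'=1
row 2: denom=10−3·3/8=71/8; d'=(-14−3·1)/(71/8)=-136/71
row 3: denom=8−2·16/71=536/71; d'=(30−2·-136/71)/(536/71)=1201/268
back: M3=1201/268
back: M2=-136/71−16/71·1201/268=-196/67
back: M1=1−3/8·-196/67=281/134
M: M0=0, M1=281/134, M2=-196/67, M3=1201/268, M4=0
seg 0: a=0, c=M0/2=0, d=(M1−M0)/(6·1)=281/804, b=Δ0−h0·(2M0+M1)/6=-1085/804
seg 1: a=-1, c=M1/2=281/268, d=(M2−M1)/(6·3)=-673/2412, b=Δ1−h1·(2M1+M2)/6=-121/402
seg 2: a=0, c=M2/2=-98/67, d=(M3−M2)/(6·2)=1985/3216, b=Δ2−h2·(2M2+M3)/6=-1241/804
seg 3: a=-4, c=M3/2=1201/536, d=(M4−M3)/(6·2)=-1201/3216, b=Δ3−h3·(2M3+M4)/6=5/402
t_q=15/2 → seg 3, τ=3/2; S=-4+5/402·τ+1201/536·τ²+-1201/3216·τ³=-1717/8576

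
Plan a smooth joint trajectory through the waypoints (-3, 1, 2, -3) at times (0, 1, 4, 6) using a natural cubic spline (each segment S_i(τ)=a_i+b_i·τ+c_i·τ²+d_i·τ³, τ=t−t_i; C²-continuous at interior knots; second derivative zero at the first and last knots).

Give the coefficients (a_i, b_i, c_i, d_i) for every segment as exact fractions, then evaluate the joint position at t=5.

Δ: Δ0=4, Δ1=1/3, Δ2=-5/2
row 1: diag=8, rhs=-22; c'=3/8, d'=-11/4
row 2: denom=10−3·3/8=71/8; d'=(-17−3·-11/4)/(71/8)=-70/71
back: M2=-70/71
back: M1=-11/4−3/8·-70/71=-169/71
M: M0=0, M1=-169/71, M2=-70/71, M3=0
seg 0: a=-3, c=M0/2=0, d=(M1−M0)/(6·1)=-169/426, b=Δ0−h0·(2M0+M1)/6=1873/426
seg 1: a=1, c=M1/2=-169/142, d=(M2−M1)/(6·3)=11/142, b=Δ1−h1·(2M1+M2)/6=683/213
seg 2: a=2, c=M2/2=-35/71, d=(M3−M2)/(6·2)=35/426, b=Δ2−h2·(2M2+M3)/6=-785/426
t_q=5 → seg 2, τ=1; S=2+-785/426·τ+-35/71·τ²+35/426·τ³=-18/71

  seg 0: a=-3 b=1873/426 c=0 d=-169/426
  seg 1: a=1 b=683/213 c=-169/142 d=11/142
  seg 2: a=2 b=-785/426 c=-35/71 d=35/426
S(5) = -18/71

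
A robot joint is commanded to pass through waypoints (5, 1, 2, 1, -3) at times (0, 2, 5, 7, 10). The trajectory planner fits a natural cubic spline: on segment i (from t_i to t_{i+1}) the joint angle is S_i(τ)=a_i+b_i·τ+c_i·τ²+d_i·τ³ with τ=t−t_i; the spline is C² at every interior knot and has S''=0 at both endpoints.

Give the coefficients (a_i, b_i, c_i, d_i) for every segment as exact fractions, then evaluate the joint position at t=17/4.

Δ: Δ0=-2, Δ1=1/3, Δ2=-1/2, Δ3=-4/3
row 1: diag=10, rhs=14; c'=3/10, d'=7/5
row 2: denom=10−3·3/10=91/10; d'=(-5−3·7/5)/(91/10)=-92/91
row 3: denom=10−2·20/91=870/91; d'=(-5−2·-92/91)/(870/91)=-271/870
back: M3=-271/870
back: M2=-92/91−20/91·-271/870=-82/87
back: M1=7/5−3/10·-82/87=244/145
M: M0=0, M1=244/145, M2=-82/87, M3=-271/870, M4=0
seg 0: a=5, c=M0/2=0, d=(M1−M0)/(6·2)=61/435, b=Δ0−h0·(2M0+M1)/6=-1114/435
seg 1: a=1, c=M1/2=122/145, d=(M2−M1)/(6·3)=-571/3915, b=Δ1−h1·(2M1+M2)/6=-382/435
seg 2: a=2, c=M2/2=-41/87, d=(M3−M2)/(6·2)=61/1160, b=Δ2−h2·(2M2+M3)/6=101/435
seg 3: a=1, c=M3/2=-271/1740, d=(M4−M3)/(6·3)=271/15660, b=Δ3−h3·(2M3+M4)/6=-889/870
t_q=17/4 → seg 1, τ=9/4; S=1+-382/435·τ+122/145·τ²+-571/3915·τ³=3011/1856

  seg 0: a=5 b=-1114/435 c=0 d=61/435
  seg 1: a=1 b=-382/435 c=122/145 d=-571/3915
  seg 2: a=2 b=101/435 c=-41/87 d=61/1160
  seg 3: a=1 b=-889/870 c=-271/1740 d=271/15660
S(17/4) = 3011/1856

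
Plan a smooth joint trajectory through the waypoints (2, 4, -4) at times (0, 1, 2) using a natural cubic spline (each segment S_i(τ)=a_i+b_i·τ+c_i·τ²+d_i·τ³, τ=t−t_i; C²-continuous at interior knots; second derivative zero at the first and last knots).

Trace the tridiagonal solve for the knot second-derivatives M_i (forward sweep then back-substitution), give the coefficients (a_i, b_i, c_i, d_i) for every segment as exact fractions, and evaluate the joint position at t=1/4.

Δ: Δ0=2, Δ1=-8
row 1: diag=4, rhs=-60; c'=1/4, d'=-15
back: M1=-15
M: M0=0, M1=-15, M2=0
seg 0: a=2, c=M0/2=0, d=(M1−M0)/(6·1)=-5/2, b=Δ0−h0·(2M0+M1)/6=9/2
seg 1: a=4, c=M1/2=-15/2, d=(M2−M1)/(6·1)=5/2, b=Δ1−h1·(2M1+M2)/6=-3
t_q=1/4 → seg 0, τ=1/4; S=2+9/2·τ+0·τ²+-5/2·τ³=395/128

  seg 0: a=2 b=9/2 c=0 d=-5/2
  seg 1: a=4 b=-3 c=-15/2 d=5/2
S(1/4) = 395/128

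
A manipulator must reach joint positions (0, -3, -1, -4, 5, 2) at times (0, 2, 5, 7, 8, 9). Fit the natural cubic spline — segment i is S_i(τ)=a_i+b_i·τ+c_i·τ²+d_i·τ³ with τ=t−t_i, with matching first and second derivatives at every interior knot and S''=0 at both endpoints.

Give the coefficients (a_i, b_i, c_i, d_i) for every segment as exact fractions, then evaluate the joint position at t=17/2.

Δ: Δ0=-3/2, Δ1=2/3, Δ2=-3/2, Δ3=9, Δ4=-3
row 1: diag=10, rhs=13; c'=3/10, d'=13/10
row 2: denom=10−3·3/10=91/10; d'=(-13−3·13/10)/(91/10)=-13/7
row 3: denom=6−2·20/91=506/91; d'=(63−2·-13/7)/(506/91)=6071/506
row 4: denom=4−1·91/506=1933/506; d'=(-72−1·6071/506)/(1933/506)=-42503/1933
back: M4=-42503/1933
back: M3=6071/506−91/506·-42503/1933=30836/1933
back: M2=-13/7−20/91·30836/1933=-10367/1933
back: M1=13/10−3/10·-10367/1933=5623/1933
M: M0=0, M1=5623/1933, M2=-10367/1933, M3=30836/1933, M4=-42503/1933, M5=0
seg 0: a=0, c=M0/2=0, d=(M1−M0)/(6·2)=5623/23196, b=Δ0−h0·(2M0+M1)/6=-28643/11598
seg 1: a=-3, c=M1/2=5623/3866, d=(M2−M1)/(6·3)=-2665/5799, b=Δ1−h1·(2M1+M2)/6=5095/11598
seg 2: a=-1, c=M2/2=-10367/3866, d=(M3−M2)/(6·2)=41203/23196, b=Δ2−h2·(2M2+M3)/6=-37601/11598
seg 3: a=-4, c=M3/2=15418/1933, d=(M4−M3)/(6·1)=-73339/11598, b=Δ3−h3·(2M3+M4)/6=85213/11598
seg 4: a=5, c=M4/2=-42503/3866, d=(M5−M4)/(6·1)=42503/11598, b=Δ4−h4·(2M4+M5)/6=25106/5799
t_q=17/2 → seg 4, τ=1/2; S=5+25106/5799·τ+-42503/3866·τ²+42503/11598·τ³=150751/30928

  seg 0: a=0 b=-28643/11598 c=0 d=5623/23196
  seg 1: a=-3 b=5095/11598 c=5623/3866 d=-2665/5799
  seg 2: a=-1 b=-37601/11598 c=-10367/3866 d=41203/23196
  seg 3: a=-4 b=85213/11598 c=15418/1933 d=-73339/11598
  seg 4: a=5 b=25106/5799 c=-42503/3866 d=42503/11598
S(17/2) = 150751/30928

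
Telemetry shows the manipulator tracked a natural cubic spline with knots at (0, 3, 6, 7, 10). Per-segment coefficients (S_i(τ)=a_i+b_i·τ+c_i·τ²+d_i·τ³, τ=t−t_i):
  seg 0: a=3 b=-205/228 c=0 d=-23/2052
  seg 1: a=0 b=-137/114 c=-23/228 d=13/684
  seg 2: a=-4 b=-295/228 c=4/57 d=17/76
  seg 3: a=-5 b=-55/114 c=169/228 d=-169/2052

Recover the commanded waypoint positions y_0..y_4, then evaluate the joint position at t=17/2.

y_0=3 y_1=0 y_2=-4 y_3=-5 y_4=-2
S(17/2) = -2635/608

y_0 = S_0(0) = a_0 = 3
y_1 = S_1(0) = a_1 = 0
y_2 = S_2(0) = a_2 = -4
y_3 = S_3(0) = a_3 = -5
y_4 = S_3(3) = -2
t_q=17/2 is in segment 3 (τ=3/2); S_3(τ)=-2635/608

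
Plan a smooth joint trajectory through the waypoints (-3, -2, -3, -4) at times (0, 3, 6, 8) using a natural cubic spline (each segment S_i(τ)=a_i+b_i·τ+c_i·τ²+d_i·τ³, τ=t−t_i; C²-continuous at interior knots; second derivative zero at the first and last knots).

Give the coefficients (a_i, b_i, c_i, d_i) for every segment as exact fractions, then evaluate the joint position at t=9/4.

Δ: Δ0=1/3, Δ1=-1/3, Δ2=-1/2
row 1: diag=12, rhs=-4; c'=1/4, d'=-1/3
row 2: denom=10−3·1/4=37/4; d'=(-1−3·-1/3)/(37/4)=0
back: M2=0
back: M1=-1/3−1/4·0=-1/3
M: M0=0, M1=-1/3, M2=0, M3=0
seg 0: a=-3, c=M0/2=0, d=(M1−M0)/(6·3)=-1/54, b=Δ0−h0·(2M0+M1)/6=1/2
seg 1: a=-2, c=M1/2=-1/6, d=(M2−M1)/(6·3)=1/54, b=Δ1−h1·(2M1+M2)/6=0
seg 2: a=-3, c=M2/2=0, d=(M3−M2)/(6·2)=0, b=Δ2−h2·(2M2+M3)/6=-1/2
t_q=9/4 → seg 0, τ=9/4; S=-3+1/2·τ+0·τ²+-1/54·τ³=-267/128

  seg 0: a=-3 b=1/2 c=0 d=-1/54
  seg 1: a=-2 b=0 c=-1/6 d=1/54
  seg 2: a=-3 b=-1/2 c=0 d=0
S(9/4) = -267/128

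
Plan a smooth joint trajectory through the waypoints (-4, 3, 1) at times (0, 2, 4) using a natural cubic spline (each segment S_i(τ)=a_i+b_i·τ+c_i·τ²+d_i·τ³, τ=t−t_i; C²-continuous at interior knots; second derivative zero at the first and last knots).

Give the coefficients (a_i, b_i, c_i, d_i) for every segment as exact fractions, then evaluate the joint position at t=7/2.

Δ: Δ0=7/2, Δ1=-1
row 1: diag=8, rhs=-27; c'=1/4, d'=-27/8
back: M1=-27/8
M: M0=0, M1=-27/8, M2=0
seg 0: a=-4, c=M0/2=0, d=(M1−M0)/(6·2)=-9/32, b=Δ0−h0·(2M0+M1)/6=37/8
seg 1: a=3, c=M1/2=-27/16, d=(M2−M1)/(6·2)=9/32, b=Δ1−h1·(2M1+M2)/6=5/4
t_q=7/2 → seg 1, τ=3/2; S=3+5/4·τ+-27/16·τ²+9/32·τ³=519/256

  seg 0: a=-4 b=37/8 c=0 d=-9/32
  seg 1: a=3 b=5/4 c=-27/16 d=9/32
S(7/2) = 519/256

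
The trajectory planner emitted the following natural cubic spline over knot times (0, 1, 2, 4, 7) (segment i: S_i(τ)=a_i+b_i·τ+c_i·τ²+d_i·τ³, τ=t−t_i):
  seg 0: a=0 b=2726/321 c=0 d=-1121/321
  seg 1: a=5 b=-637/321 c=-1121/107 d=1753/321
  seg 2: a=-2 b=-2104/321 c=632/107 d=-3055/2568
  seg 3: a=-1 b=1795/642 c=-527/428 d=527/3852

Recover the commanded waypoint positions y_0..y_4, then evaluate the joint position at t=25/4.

y_0 = S_0(0) = a_0 = 0
y_1 = S_1(0) = a_1 = 5
y_2 = S_2(0) = a_2 = -2
y_3 = S_3(0) = a_3 = -1
y_4 = S_3(3) = 0
t_q=25/4 is in segment 3 (τ=9/4); S_3(τ)=16867/27392

y_0=0 y_1=5 y_2=-2 y_3=-1 y_4=0
S(25/4) = 16867/27392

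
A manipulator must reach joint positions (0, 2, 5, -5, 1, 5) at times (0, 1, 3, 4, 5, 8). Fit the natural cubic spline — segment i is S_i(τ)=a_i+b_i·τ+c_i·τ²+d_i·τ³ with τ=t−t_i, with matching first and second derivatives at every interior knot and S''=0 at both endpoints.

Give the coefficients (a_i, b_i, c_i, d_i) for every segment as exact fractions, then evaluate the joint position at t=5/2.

  seg 0: a=0 b=749/708 c=0 d=667/708
  seg 1: a=2 b=1375/354 c=667/236 d=-2845/1416
  seg 2: a=5 b=-1579/177 c=-1089/118 d=2885/354
  seg 3: a=-5 b=-1037/354 c=898/59 d=-2227/354
  seg 4: a=1 b=1529/177 c=-431/118 d=431/1062
S(5/2) = 27959/3776

Δ: Δ0=2, Δ1=3/2, Δ2=-10, Δ3=6, Δ4=4/3
row 1: diag=6, rhs=-3; c'=1/3, d'=-1/2
row 2: denom=6−2·1/3=16/3; d'=(-69−2·-1/2)/(16/3)=-51/4
row 3: denom=4−1·3/16=61/16; d'=(96−1·-51/4)/(61/16)=1740/61
row 4: denom=8−1·16/61=472/61; d'=(-28−1·1740/61)/(472/61)=-431/59
back: M4=-431/59
back: M3=1740/61−16/61·-431/59=1796/59
back: M2=-51/4−3/16·1796/59=-1089/59
back: M1=-1/2−1/3·-1089/59=667/118
M: M0=0, M1=667/118, M2=-1089/59, M3=1796/59, M4=-431/59, M5=0
seg 0: a=0, c=M0/2=0, d=(M1−M0)/(6·1)=667/708, b=Δ0−h0·(2M0+M1)/6=749/708
seg 1: a=2, c=M1/2=667/236, d=(M2−M1)/(6·2)=-2845/1416, b=Δ1−h1·(2M1+M2)/6=1375/354
seg 2: a=5, c=M2/2=-1089/118, d=(M3−M2)/(6·1)=2885/354, b=Δ2−h2·(2M2+M3)/6=-1579/177
seg 3: a=-5, c=M3/2=898/59, d=(M4−M3)/(6·1)=-2227/354, b=Δ3−h3·(2M3+M4)/6=-1037/354
seg 4: a=1, c=M4/2=-431/118, d=(M5−M4)/(6·3)=431/1062, b=Δ4−h4·(2M4+M5)/6=1529/177
t_q=5/2 → seg 1, τ=3/2; S=2+1375/354·τ+667/236·τ²+-2845/1416·τ³=27959/3776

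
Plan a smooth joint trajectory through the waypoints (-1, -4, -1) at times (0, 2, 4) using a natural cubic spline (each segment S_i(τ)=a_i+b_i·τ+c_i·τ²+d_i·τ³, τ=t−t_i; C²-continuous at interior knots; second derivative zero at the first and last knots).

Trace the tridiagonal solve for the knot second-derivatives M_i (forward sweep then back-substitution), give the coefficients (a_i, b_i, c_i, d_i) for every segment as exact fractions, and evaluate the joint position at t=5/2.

Δ: Δ0=-3/2, Δ1=3/2
row 1: diag=8, rhs=18; c'=1/4, d'=9/4
back: M1=9/4
M: M0=0, M1=9/4, M2=0
seg 0: a=-1, c=M0/2=0, d=(M1−M0)/(6·2)=3/16, b=Δ0−h0·(2M0+M1)/6=-9/4
seg 1: a=-4, c=M1/2=9/8, d=(M2−M1)/(6·2)=-3/16, b=Δ1−h1·(2M1+M2)/6=0
t_q=5/2 → seg 1, τ=1/2; S=-4+0·τ+9/8·τ²+-3/16·τ³=-479/128

  seg 0: a=-1 b=-9/4 c=0 d=3/16
  seg 1: a=-4 b=0 c=9/8 d=-3/16
S(5/2) = -479/128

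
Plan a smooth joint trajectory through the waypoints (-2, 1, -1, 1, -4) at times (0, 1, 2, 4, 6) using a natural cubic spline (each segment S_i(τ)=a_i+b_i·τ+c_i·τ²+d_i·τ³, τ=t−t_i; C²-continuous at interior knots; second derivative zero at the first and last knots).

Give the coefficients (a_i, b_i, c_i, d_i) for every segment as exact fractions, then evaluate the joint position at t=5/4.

Δ: Δ0=3, Δ1=-2, Δ2=1, Δ3=-5/2
row 1: diag=4, rhs=-30; c'=1/4, d'=-15/2
row 2: denom=6−1·1/4=23/4; d'=(18−1·-15/2)/(23/4)=102/23
row 3: denom=8−2·8/23=168/23; d'=(-21−2·102/23)/(168/23)=-229/56
back: M3=-229/56
back: M2=102/23−8/23·-229/56=41/7
back: M1=-15/2−1/4·41/7=-251/28
M: M0=0, M1=-251/28, M2=41/7, M3=-229/56, M4=0
seg 0: a=-2, c=M0/2=0, d=(M1−M0)/(6·1)=-251/168, b=Δ0−h0·(2M0+M1)/6=755/168
seg 1: a=1, c=M1/2=-251/56, d=(M2−M1)/(6·1)=415/168, b=Δ1−h1·(2M1+M2)/6=1/84
seg 2: a=-1, c=M2/2=41/14, d=(M3−M2)/(6·2)=-557/672, b=Δ2−h2·(2M2+M3)/6=-37/24
seg 3: a=1, c=M3/2=-229/112, d=(M4−M3)/(6·2)=229/672, b=Δ3−h3·(2M3+M4)/6=19/84
t_q=5/4 → seg 1, τ=1/4; S=1+1/84·τ+-251/56·τ²+415/168·τ³=2729/3584

  seg 0: a=-2 b=755/168 c=0 d=-251/168
  seg 1: a=1 b=1/84 c=-251/56 d=415/168
  seg 2: a=-1 b=-37/24 c=41/14 d=-557/672
  seg 3: a=1 b=19/84 c=-229/112 d=229/672
S(5/4) = 2729/3584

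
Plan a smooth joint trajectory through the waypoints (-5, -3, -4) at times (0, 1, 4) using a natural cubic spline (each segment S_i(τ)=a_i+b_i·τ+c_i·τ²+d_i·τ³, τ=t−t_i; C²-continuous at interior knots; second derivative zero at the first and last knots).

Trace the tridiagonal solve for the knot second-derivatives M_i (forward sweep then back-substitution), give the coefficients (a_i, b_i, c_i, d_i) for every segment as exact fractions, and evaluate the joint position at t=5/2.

Δ: Δ0=2, Δ1=-1/3
row 1: diag=8, rhs=-14; c'=3/8, d'=-7/4
back: M1=-7/4
M: M0=0, M1=-7/4, M2=0
seg 0: a=-5, c=M0/2=0, d=(M1−M0)/(6·1)=-7/24, b=Δ0−h0·(2M0+M1)/6=55/24
seg 1: a=-3, c=M1/2=-7/8, d=(M2−M1)/(6·3)=7/72, b=Δ1−h1·(2M1+M2)/6=17/12
t_q=5/2 → seg 1, τ=3/2; S=-3+17/12·τ+-7/8·τ²+7/72·τ³=-161/64

  seg 0: a=-5 b=55/24 c=0 d=-7/24
  seg 1: a=-3 b=17/12 c=-7/8 d=7/72
S(5/2) = -161/64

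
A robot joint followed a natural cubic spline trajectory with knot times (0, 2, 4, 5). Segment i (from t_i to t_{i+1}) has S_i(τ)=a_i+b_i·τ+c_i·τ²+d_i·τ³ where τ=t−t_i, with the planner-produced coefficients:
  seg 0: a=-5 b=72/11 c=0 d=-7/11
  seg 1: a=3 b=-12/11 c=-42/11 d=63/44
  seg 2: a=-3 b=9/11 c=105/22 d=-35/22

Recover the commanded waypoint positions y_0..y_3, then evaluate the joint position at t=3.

y_0=-5 y_1=3 y_2=-3 y_3=1
S(3) = -21/44

y_0 = S_0(0) = a_0 = -5
y_1 = S_1(0) = a_1 = 3
y_2 = S_2(0) = a_2 = -3
y_3 = S_2(1) = 1
t_q=3 is in segment 1 (τ=1); S_1(τ)=-21/44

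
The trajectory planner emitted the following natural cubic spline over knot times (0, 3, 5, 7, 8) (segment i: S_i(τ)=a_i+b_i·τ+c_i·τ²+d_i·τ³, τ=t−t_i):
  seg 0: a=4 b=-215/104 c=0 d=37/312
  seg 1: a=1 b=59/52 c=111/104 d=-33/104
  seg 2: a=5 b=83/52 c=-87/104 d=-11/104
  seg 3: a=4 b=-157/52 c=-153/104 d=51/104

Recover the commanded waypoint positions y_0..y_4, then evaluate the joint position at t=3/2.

y_0=4 y_1=1 y_2=5 y_3=4 y_4=0
S(3/2) = 1081/832

y_0 = S_0(0) = a_0 = 4
y_1 = S_1(0) = a_1 = 1
y_2 = S_2(0) = a_2 = 5
y_3 = S_3(0) = a_3 = 4
y_4 = S_3(1) = 0
t_q=3/2 is in segment 0 (τ=3/2); S_0(τ)=1081/832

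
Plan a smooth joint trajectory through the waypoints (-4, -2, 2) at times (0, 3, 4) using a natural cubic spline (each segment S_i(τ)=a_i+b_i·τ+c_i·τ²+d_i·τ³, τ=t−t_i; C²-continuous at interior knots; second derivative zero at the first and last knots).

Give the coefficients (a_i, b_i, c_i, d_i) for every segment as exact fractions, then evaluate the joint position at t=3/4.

Δ: Δ0=2/3, Δ1=4
row 1: diag=8, rhs=20; c'=1/8, d'=5/2
back: M1=5/2
M: M0=0, M1=5/2, M2=0
seg 0: a=-4, c=M0/2=0, d=(M1−M0)/(6·3)=5/36, b=Δ0−h0·(2M0+M1)/6=-7/12
seg 1: a=-2, c=M1/2=5/4, d=(M2−M1)/(6·1)=-5/12, b=Δ1−h1·(2M1+M2)/6=19/6
t_q=3/4 → seg 0, τ=3/4; S=-4+-7/12·τ+0·τ²+5/36·τ³=-1121/256

  seg 0: a=-4 b=-7/12 c=0 d=5/36
  seg 1: a=-2 b=19/6 c=5/4 d=-5/12
S(3/4) = -1121/256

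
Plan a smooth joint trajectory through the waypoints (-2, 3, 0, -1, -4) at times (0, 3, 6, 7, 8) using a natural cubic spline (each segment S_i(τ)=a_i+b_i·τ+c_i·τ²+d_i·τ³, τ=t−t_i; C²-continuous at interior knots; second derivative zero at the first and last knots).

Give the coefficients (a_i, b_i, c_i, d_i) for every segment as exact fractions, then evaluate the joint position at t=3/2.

Δ: Δ0=5/3, Δ1=-1, Δ2=-1, Δ3=-3
row 1: diag=12, rhs=-16; c'=1/4, d'=-4/3
row 2: denom=8−3·1/4=29/4; d'=(0−3·-4/3)/(29/4)=16/29
row 3: denom=4−1·4/29=112/29; d'=(-12−1·16/29)/(112/29)=-13/4
back: M3=-13/4
back: M2=16/29−4/29·-13/4=1
back: M1=-4/3−1/4·1=-19/12
M: M0=0, M1=-19/12, M2=1, M3=-13/4, M4=0
seg 0: a=-2, c=M0/2=0, d=(M1−M0)/(6·3)=-19/216, b=Δ0−h0·(2M0+M1)/6=59/24
seg 1: a=3, c=M1/2=-19/24, d=(M2−M1)/(6·3)=31/216, b=Δ1−h1·(2M1+M2)/6=1/12
seg 2: a=0, c=M2/2=1/2, d=(M3−M2)/(6·1)=-17/24, b=Δ2−h2·(2M2+M3)/6=-19/24
seg 3: a=-1, c=M3/2=-13/8, d=(M4−M3)/(6·1)=13/24, b=Δ3−h3·(2M3+M4)/6=-23/12
t_q=3/2 → seg 0, τ=3/2; S=-2+59/24·τ+0·τ²+-19/216·τ³=89/64

  seg 0: a=-2 b=59/24 c=0 d=-19/216
  seg 1: a=3 b=1/12 c=-19/24 d=31/216
  seg 2: a=0 b=-19/24 c=1/2 d=-17/24
  seg 3: a=-1 b=-23/12 c=-13/8 d=13/24
S(3/2) = 89/64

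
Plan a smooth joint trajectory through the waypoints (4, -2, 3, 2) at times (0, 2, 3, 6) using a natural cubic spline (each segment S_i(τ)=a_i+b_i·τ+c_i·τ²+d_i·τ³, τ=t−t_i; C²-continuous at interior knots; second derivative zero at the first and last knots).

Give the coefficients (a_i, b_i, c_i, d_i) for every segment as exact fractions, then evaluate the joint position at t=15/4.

Δ: Δ0=-3, Δ1=5, Δ2=-1/3
row 1: diag=6, rhs=48; c'=1/6, d'=8
row 2: denom=8−1·1/6=47/6; d'=(-32−1·8)/(47/6)=-240/47
back: M2=-240/47
back: M1=8−1/6·-240/47=416/47
M: M0=0, M1=416/47, M2=-240/47, M3=0
seg 0: a=4, c=M0/2=0, d=(M1−M0)/(6·2)=104/141, b=Δ0−h0·(2M0+M1)/6=-839/141
seg 1: a=-2, c=M1/2=208/47, d=(M2−M1)/(6·1)=-328/141, b=Δ1−h1·(2M1+M2)/6=409/141
seg 2: a=3, c=M2/2=-120/47, d=(M3−M2)/(6·3)=40/141, b=Δ2−h2·(2M2+M3)/6=673/141
t_q=15/4 → seg 2, τ=3/4; S=3+673/141·τ+-120/47·τ²+40/141·τ³=1979/376

  seg 0: a=4 b=-839/141 c=0 d=104/141
  seg 1: a=-2 b=409/141 c=208/47 d=-328/141
  seg 2: a=3 b=673/141 c=-120/47 d=40/141
S(15/4) = 1979/376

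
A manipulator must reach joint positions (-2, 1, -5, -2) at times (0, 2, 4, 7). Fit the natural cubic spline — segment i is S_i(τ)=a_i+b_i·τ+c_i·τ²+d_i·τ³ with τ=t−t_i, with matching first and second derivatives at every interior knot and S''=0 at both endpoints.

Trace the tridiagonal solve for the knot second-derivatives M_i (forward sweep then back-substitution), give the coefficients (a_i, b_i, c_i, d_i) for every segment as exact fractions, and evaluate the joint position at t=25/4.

Δ: Δ0=3/2, Δ1=-3, Δ2=1
row 1: diag=8, rhs=-27; c'=1/4, d'=-27/8
row 2: denom=10−2·1/4=19/2; d'=(24−2·-27/8)/(19/2)=123/38
back: M2=123/38
back: M1=-27/8−1/4·123/38=-159/38
M: M0=0, M1=-159/38, M2=123/38, M3=0
seg 0: a=-2, c=M0/2=0, d=(M1−M0)/(6·2)=-53/152, b=Δ0−h0·(2M0+M1)/6=55/19
seg 1: a=1, c=M1/2=-159/76, d=(M2−M1)/(6·2)=47/76, b=Δ1−h1·(2M1+M2)/6=-49/38
seg 2: a=-5, c=M2/2=123/76, d=(M3−M2)/(6·3)=-41/228, b=Δ2−h2·(2M2+M3)/6=-85/38
t_q=25/4 → seg 2, τ=9/4; S=-5+-85/38·τ+123/76·τ²+-41/228·τ³=-18911/4864

  seg 0: a=-2 b=55/19 c=0 d=-53/152
  seg 1: a=1 b=-49/38 c=-159/76 d=47/76
  seg 2: a=-5 b=-85/38 c=123/76 d=-41/228
S(25/4) = -18911/4864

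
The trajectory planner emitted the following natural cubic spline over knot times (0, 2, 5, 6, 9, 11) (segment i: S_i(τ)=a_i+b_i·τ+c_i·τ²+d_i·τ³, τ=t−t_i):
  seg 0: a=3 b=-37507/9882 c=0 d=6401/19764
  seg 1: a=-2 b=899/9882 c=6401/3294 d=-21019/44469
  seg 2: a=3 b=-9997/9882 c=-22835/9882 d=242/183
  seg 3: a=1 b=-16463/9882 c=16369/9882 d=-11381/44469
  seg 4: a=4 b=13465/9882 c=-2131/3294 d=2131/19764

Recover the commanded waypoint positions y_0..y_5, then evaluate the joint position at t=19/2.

y_0=3 y_1=-2 y_2=3 y_3=1 y_4=4 y_5=5
S(19/2) = 238909/52704

y_0 = S_0(0) = a_0 = 3
y_1 = S_1(0) = a_1 = -2
y_2 = S_2(0) = a_2 = 3
y_3 = S_3(0) = a_3 = 1
y_4 = S_4(0) = a_4 = 4
y_5 = S_4(2) = 5
t_q=19/2 is in segment 4 (τ=1/2); S_4(τ)=238909/52704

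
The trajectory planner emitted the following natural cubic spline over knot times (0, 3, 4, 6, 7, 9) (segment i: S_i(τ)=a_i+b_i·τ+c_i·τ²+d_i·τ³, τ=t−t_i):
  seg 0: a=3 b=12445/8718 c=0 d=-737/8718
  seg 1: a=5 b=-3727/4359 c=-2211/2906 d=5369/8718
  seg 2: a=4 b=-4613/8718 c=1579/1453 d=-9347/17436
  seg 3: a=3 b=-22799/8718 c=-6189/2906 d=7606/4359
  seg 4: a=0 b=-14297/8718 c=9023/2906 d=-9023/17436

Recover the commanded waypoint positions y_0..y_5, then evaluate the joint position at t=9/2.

y_0 = S_0(0) = a_0 = 3
y_1 = S_1(0) = a_1 = 5
y_2 = S_2(0) = a_2 = 4
y_3 = S_3(0) = a_3 = 3
y_4 = S_4(0) = a_4 = 0
y_5 = S_4(2) = 5
t_q=9/2 is in segment 2 (τ=1/2); S_2(τ)=183199/46496

y_0=3 y_1=5 y_2=4 y_3=3 y_4=0 y_5=5
S(9/2) = 183199/46496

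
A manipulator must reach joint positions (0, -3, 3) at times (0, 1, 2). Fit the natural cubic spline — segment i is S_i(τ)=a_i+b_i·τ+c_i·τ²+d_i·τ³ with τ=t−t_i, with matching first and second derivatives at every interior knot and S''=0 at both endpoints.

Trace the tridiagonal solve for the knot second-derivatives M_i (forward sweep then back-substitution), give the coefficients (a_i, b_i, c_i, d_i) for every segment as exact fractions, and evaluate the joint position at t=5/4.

  seg 0: a=0 b=-21/4 c=0 d=9/4
  seg 1: a=-3 b=3/2 c=27/4 d=-9/4
S(5/4) = -573/256

Δ: Δ0=-3, Δ1=6
row 1: diag=4, rhs=54; c'=1/4, d'=27/2
back: M1=27/2
M: M0=0, M1=27/2, M2=0
seg 0: a=0, c=M0/2=0, d=(M1−M0)/(6·1)=9/4, b=Δ0−h0·(2M0+M1)/6=-21/4
seg 1: a=-3, c=M1/2=27/4, d=(M2−M1)/(6·1)=-9/4, b=Δ1−h1·(2M1+M2)/6=3/2
t_q=5/4 → seg 1, τ=1/4; S=-3+3/2·τ+27/4·τ²+-9/4·τ³=-573/256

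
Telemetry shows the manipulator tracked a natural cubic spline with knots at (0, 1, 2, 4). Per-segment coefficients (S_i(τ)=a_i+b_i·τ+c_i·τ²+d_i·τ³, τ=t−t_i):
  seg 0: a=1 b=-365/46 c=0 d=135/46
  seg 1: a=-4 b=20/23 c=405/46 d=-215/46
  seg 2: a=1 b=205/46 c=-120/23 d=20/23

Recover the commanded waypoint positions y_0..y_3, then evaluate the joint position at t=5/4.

y_0 = S_0(0) = a_0 = 1
y_1 = S_1(0) = a_1 = -4
y_2 = S_2(0) = a_2 = 1
y_3 = S_2(2) = -4
t_q=5/4 is in segment 1 (τ=1/4); S_1(τ)=-9731/2944

y_0=1 y_1=-4 y_2=1 y_3=-4
S(5/4) = -9731/2944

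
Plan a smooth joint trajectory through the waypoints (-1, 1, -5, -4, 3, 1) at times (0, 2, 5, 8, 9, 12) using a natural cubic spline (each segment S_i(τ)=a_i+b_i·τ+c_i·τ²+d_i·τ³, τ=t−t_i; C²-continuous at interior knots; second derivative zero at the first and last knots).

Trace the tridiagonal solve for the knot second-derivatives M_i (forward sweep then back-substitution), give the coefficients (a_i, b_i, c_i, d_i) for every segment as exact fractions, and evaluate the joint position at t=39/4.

Δ: Δ0=1, Δ1=-2, Δ2=1/3, Δ3=7, Δ4=-2/3
row 1: diag=10, rhs=-18; c'=3/10, d'=-9/5
row 2: denom=12−3·3/10=111/10; d'=(14−3·-9/5)/(111/10)=194/111
row 3: denom=8−3·10/37=266/37; d'=(40−3·194/111)/(266/37)=643/133
row 4: denom=8−1·37/266=2091/266; d'=(-46−1·643/133)/(2091/266)=-13522/2091
back: M4=-13522/2091
back: M3=643/133−37/266·-13522/2091=11990/2091
back: M2=194/111−10/37·11990/2091=138/697
back: M1=-9/5−3/10·138/697=-1296/697
M: M0=0, M1=-1296/697, M2=138/697, M3=11990/2091, M4=-13522/2091, M5=0
seg 0: a=-1, c=M0/2=0, d=(M1−M0)/(6·2)=-108/697, b=Δ0−h0·(2M0+M1)/6=1129/697
seg 1: a=1, c=M1/2=-648/697, d=(M2−M1)/(6·3)=239/2091, b=Δ1−h1·(2M1+M2)/6=-167/697
seg 2: a=-5, c=M2/2=69/697, d=(M3−M2)/(6·3)=5788/18819, b=Δ2−h2·(2M2+M3)/6=-112/41
seg 3: a=-4, c=M3/2=5995/2091, d=(M4−M3)/(6·1)=-4252/2091, b=Δ3−h3·(2M3+M4)/6=4298/697
seg 4: a=3, c=M4/2=-6761/2091, d=(M5−M4)/(6·3)=6761/18819, b=Δ4−h4·(2M4+M5)/6=12128/2091
t_q=39/4 → seg 4, τ=3/4; S=3+12128/2091·τ+-6761/2091·τ²+6761/18819·τ³=253501/44608

  seg 0: a=-1 b=1129/697 c=0 d=-108/697
  seg 1: a=1 b=-167/697 c=-648/697 d=239/2091
  seg 2: a=-5 b=-112/41 c=69/697 d=5788/18819
  seg 3: a=-4 b=4298/697 c=5995/2091 d=-4252/2091
  seg 4: a=3 b=12128/2091 c=-6761/2091 d=6761/18819
S(39/4) = 253501/44608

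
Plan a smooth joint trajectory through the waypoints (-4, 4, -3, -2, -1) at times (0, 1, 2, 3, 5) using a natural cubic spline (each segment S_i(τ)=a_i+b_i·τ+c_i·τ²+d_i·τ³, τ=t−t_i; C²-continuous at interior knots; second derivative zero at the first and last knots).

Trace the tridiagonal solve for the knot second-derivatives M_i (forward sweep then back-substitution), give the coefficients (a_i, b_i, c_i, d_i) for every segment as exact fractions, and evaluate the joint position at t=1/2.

  seg 0: a=-4 b=2163/172 c=0 d=-787/172
  seg 1: a=4 b=-99/86 c=-2361/172 d=1355/172
  seg 2: a=-3 b=-855/172 c=426/43 d=-677/172
  seg 3: a=-2 b=261/86 c=-327/172 d=109/344
S(1/2) = 2361/1376

Δ: Δ0=8, Δ1=-7, Δ2=1, Δ3=1/2
row 1: diag=4, rhs=-90; c'=1/4, d'=-45/2
row 2: denom=4−1·1/4=15/4; d'=(48−1·-45/2)/(15/4)=94/5
row 3: denom=6−1·4/15=86/15; d'=(-3−1·94/5)/(86/15)=-327/86
back: M3=-327/86
back: M2=94/5−4/15·-327/86=852/43
back: M1=-45/2−1/4·852/43=-2361/86
M: M0=0, M1=-2361/86, M2=852/43, M3=-327/86, M4=0
seg 0: a=-4, c=M0/2=0, d=(M1−M0)/(6·1)=-787/172, b=Δ0−h0·(2M0+M1)/6=2163/172
seg 1: a=4, c=M1/2=-2361/172, d=(M2−M1)/(6·1)=1355/172, b=Δ1−h1·(2M1+M2)/6=-99/86
seg 2: a=-3, c=M2/2=426/43, d=(M3−M2)/(6·1)=-677/172, b=Δ2−h2·(2M2+M3)/6=-855/172
seg 3: a=-2, c=M3/2=-327/172, d=(M4−M3)/(6·2)=109/344, b=Δ3−h3·(2M3+M4)/6=261/86
t_q=1/2 → seg 0, τ=1/2; S=-4+2163/172·τ+0·τ²+-787/172·τ³=2361/1376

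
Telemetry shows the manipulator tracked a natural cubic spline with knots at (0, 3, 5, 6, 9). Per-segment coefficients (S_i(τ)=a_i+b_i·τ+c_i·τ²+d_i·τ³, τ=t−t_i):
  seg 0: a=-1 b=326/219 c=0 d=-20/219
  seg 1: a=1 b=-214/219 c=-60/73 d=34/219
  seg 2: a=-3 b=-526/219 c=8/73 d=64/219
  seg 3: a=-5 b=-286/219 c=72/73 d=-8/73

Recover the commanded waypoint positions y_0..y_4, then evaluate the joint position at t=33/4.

y_0=-1 y_1=1 y_2=-3 y_3=-5 y_4=-3
S(33/4) = -2449/584

y_0 = S_0(0) = a_0 = -1
y_1 = S_1(0) = a_1 = 1
y_2 = S_2(0) = a_2 = -3
y_3 = S_3(0) = a_3 = -5
y_4 = S_3(3) = -3
t_q=33/4 is in segment 3 (τ=9/4); S_3(τ)=-2449/584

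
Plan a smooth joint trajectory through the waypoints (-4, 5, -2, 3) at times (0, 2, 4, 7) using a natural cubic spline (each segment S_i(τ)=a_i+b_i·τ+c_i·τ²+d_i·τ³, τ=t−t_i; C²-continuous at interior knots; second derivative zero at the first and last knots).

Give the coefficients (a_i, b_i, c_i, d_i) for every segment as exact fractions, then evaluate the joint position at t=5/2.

  seg 0: a=-4 b=392/57 c=0 d=-271/456
  seg 1: a=5 b=-29/114 c=-271/76 d=443/456
  seg 2: a=-2 b=-163/57 c=43/19 d=-43/171
S(5/2) = 4989/1216

Δ: Δ0=9/2, Δ1=-7/2, Δ2=5/3
row 1: diag=8, rhs=-48; c'=1/4, d'=-6
row 2: denom=10−2·1/4=19/2; d'=(31−2·-6)/(19/2)=86/19
back: M2=86/19
back: M1=-6−1/4·86/19=-271/38
M: M0=0, M1=-271/38, M2=86/19, M3=0
seg 0: a=-4, c=M0/2=0, d=(M1−M0)/(6·2)=-271/456, b=Δ0−h0·(2M0+M1)/6=392/57
seg 1: a=5, c=M1/2=-271/76, d=(M2−M1)/(6·2)=443/456, b=Δ1−h1·(2M1+M2)/6=-29/114
seg 2: a=-2, c=M2/2=43/19, d=(M3−M2)/(6·3)=-43/171, b=Δ2−h2·(2M2+M3)/6=-163/57
t_q=5/2 → seg 1, τ=1/2; S=5+-29/114·τ+-271/76·τ²+443/456·τ³=4989/1216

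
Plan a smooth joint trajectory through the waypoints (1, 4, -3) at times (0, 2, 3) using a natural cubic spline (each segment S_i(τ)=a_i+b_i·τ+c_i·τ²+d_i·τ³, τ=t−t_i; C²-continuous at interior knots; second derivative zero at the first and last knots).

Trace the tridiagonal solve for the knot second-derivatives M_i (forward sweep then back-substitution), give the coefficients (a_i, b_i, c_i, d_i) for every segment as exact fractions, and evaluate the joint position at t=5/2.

  seg 0: a=1 b=13/3 c=0 d=-17/24
  seg 1: a=4 b=-25/6 c=-17/4 d=17/12
S(5/2) = 33/32

Δ: Δ0=3/2, Δ1=-7
row 1: diag=6, rhs=-51; c'=1/6, d'=-17/2
back: M1=-17/2
M: M0=0, M1=-17/2, M2=0
seg 0: a=1, c=M0/2=0, d=(M1−M0)/(6·2)=-17/24, b=Δ0−h0·(2M0+M1)/6=13/3
seg 1: a=4, c=M1/2=-17/4, d=(M2−M1)/(6·1)=17/12, b=Δ1−h1·(2M1+M2)/6=-25/6
t_q=5/2 → seg 1, τ=1/2; S=4+-25/6·τ+-17/4·τ²+17/12·τ³=33/32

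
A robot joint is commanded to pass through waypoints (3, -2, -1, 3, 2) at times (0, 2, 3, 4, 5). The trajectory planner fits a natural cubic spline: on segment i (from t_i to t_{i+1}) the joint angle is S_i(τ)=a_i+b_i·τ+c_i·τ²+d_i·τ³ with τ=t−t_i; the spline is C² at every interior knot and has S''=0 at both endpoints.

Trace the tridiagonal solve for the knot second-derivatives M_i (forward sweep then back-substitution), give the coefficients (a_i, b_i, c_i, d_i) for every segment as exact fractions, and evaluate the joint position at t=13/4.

  seg 0: a=3 b=-143/43 c=0 d=71/344
  seg 1: a=-2 b=-73/86 c=213/172 d=105/172
  seg 2: a=-1 b=595/172 c=132/43 d=-435/172
  seg 3: a=3 b=173/86 c=-777/172 d=259/172
S(13/4) = 189/11008

Δ: Δ0=-5/2, Δ1=1, Δ2=4, Δ3=-1
row 1: diag=6, rhs=21; c'=1/6, d'=7/2
row 2: denom=4−1·1/6=23/6; d'=(18−1·7/2)/(23/6)=87/23
row 3: denom=4−1·6/23=86/23; d'=(-30−1·87/23)/(86/23)=-777/86
back: M3=-777/86
back: M2=87/23−6/23·-777/86=264/43
back: M1=7/2−1/6·264/43=213/86
M: M0=0, M1=213/86, M2=264/43, M3=-777/86, M4=0
seg 0: a=3, c=M0/2=0, d=(M1−M0)/(6·2)=71/344, b=Δ0−h0·(2M0+M1)/6=-143/43
seg 1: a=-2, c=M1/2=213/172, d=(M2−M1)/(6·1)=105/172, b=Δ1−h1·(2M1+M2)/6=-73/86
seg 2: a=-1, c=M2/2=132/43, d=(M3−M2)/(6·1)=-435/172, b=Δ2−h2·(2M2+M3)/6=595/172
seg 3: a=3, c=M3/2=-777/172, d=(M4−M3)/(6·1)=259/172, b=Δ3−h3·(2M3+M4)/6=173/86
t_q=13/4 → seg 2, τ=1/4; S=-1+595/172·τ+132/43·τ²+-435/172·τ³=189/11008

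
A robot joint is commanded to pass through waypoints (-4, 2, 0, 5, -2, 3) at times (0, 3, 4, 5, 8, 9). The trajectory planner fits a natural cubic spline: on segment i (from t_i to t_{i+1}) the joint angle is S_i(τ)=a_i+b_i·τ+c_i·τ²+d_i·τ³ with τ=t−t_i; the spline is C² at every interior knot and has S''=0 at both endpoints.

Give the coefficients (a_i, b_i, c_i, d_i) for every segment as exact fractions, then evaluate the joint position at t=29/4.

Δ: Δ0=2, Δ1=-2, Δ2=5, Δ3=-7/3, Δ4=5
row 1: diag=8, rhs=-24; c'=1/8, d'=-3
row 2: denom=4−1·1/8=31/8; d'=(42−1·-3)/(31/8)=360/31
row 3: denom=8−1·8/31=240/31; d'=(-44−1·360/31)/(240/31)=-431/60
row 4: denom=8−3·31/80=547/80; d'=(44−3·-431/60)/(547/80)=5244/547
back: M4=5244/547
back: M3=-431/60−31/80·5244/547=-17884/1641
back: M2=360/31−8/31·-17884/1641=23672/1641
back: M1=-3−1/8·23672/1641=-7882/1641
M: M0=0, M1=-7882/1641, M2=23672/1641, M3=-17884/1641, M4=5244/547, M5=0
seg 0: a=-4, c=M0/2=0, d=(M1−M0)/(6·3)=-3941/14769, b=Δ0−h0·(2M0+M1)/6=7223/1641
seg 1: a=2, c=M1/2=-3941/1641, d=(M2−M1)/(6·1)=1753/547, b=Δ1−h1·(2M1+M2)/6=-4600/1641
seg 2: a=0, c=M2/2=11836/1641, d=(M3−M2)/(6·1)=-6926/1641, b=Δ2−h2·(2M2+M3)/6=3295/1641
seg 3: a=5, c=M3/2=-8942/1641, d=(M4−M3)/(6·3)=16808/14769, b=Δ3−h3·(2M3+M4)/6=2063/547
seg 4: a=-2, c=M4/2=2622/547, d=(M5−M4)/(6·1)=-874/547, b=Δ4−h4·(2M4+M5)/6=987/547
t_q=29/4 → seg 3, τ=9/4; S=5+2063/547·τ+-8942/1641·τ²+16808/14769·τ³=-622/547

  seg 0: a=-4 b=7223/1641 c=0 d=-3941/14769
  seg 1: a=2 b=-4600/1641 c=-3941/1641 d=1753/547
  seg 2: a=0 b=3295/1641 c=11836/1641 d=-6926/1641
  seg 3: a=5 b=2063/547 c=-8942/1641 d=16808/14769
  seg 4: a=-2 b=987/547 c=2622/547 d=-874/547
S(29/4) = -622/547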